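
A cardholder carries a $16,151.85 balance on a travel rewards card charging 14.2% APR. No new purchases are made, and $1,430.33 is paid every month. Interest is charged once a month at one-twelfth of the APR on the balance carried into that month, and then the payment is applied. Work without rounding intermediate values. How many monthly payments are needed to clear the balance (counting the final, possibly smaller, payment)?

13 payments

Monthly rate r = 14.2%/12 = 1.18333% = 0.0118333.
Recurrence: B ← B·(1+r) − $1,430.33.
Month 1: interest $191.13; balance after payment $14,912.65.
Month 2: interest $176.47; balance after payment $13,658.79.
Closed form: n = −ln(1 − rB₀/P)/ln(1+r) = −ln(0.86637)/ln(1.01183) ≈ 12.193, so the balance reaches zero during payment 13.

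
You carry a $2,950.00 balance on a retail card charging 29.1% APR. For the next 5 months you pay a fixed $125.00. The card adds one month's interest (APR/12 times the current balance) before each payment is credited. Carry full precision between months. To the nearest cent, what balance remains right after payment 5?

Monthly rate r = 29.1%/12 = 2.425% = 0.02425.
Each month: B ← B·(1+r) − $125.00.
Month 1: interest $71.54; balance after payment $2,896.54.
Month 2: interest $70.24; balance after payment $2,841.78.
Month 3: interest $68.91; balance after payment $2,785.69.
Month 4: interest $67.55; balance after payment $2,728.24.
Month 5: interest $66.16; balance after payment $2,669.40.

$2,669.40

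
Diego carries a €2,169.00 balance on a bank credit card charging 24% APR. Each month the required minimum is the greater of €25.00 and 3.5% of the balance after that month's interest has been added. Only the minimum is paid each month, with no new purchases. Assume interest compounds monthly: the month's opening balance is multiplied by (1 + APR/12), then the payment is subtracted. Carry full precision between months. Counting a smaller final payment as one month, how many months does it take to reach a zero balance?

113 months

Monthly rate r = 24%/12 = 2% = 0.02.
While 3.5% of the post-interest balance exceeds €25.00, each month B ← (B·(1+r))·(1 − 0.035), i.e. B shrinks by the factor (1+r)·0.965 = 0.9843.
This holds for months 1–72. Entering month 73 the balance is €694.13; 3.5% of the post-interest balance is now below €25.00, so the flat €25.00 minimum applies from here.
From month 73 a fixed €25.00 at rate r clears €694.13 in 41 more payments. Total: 72 + 41 = 113 months.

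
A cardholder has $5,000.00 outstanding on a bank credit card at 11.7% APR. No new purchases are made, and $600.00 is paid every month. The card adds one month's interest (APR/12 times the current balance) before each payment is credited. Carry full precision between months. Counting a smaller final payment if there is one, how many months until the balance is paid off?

Monthly rate r = 11.7%/12 = 0.975% = 0.00975.
Recurrence: B ← B·(1+r) − $600.00.
Month 1: interest $48.75; balance after payment $4,448.75.
Month 2: interest $43.38; balance after payment $3,892.13.
Closed form: n = −ln(1 − rB₀/P)/ln(1+r) = −ln(0.91875)/ln(1.00975) ≈ 8.734, so the balance reaches zero during payment 9.

9 months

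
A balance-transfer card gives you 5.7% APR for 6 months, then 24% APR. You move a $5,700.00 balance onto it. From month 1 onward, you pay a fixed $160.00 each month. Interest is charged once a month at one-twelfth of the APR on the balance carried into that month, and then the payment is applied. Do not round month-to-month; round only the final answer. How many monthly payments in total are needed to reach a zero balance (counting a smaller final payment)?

Promo months 1–6 at r₀ = 5.7%/12 = 0.00475; months 7+ at r₁ = 24%/12 = 0.02.
After month 6: iterate B ← B·(1+r₀) − $160.00 for 6 months → $4,892.92.
Then at r₁ with $160.00/mo: n₂ = −ln(1 − r₁·B/P)/ln(1+r₁) ≈ 47.76 → 48 more payments.

54 payments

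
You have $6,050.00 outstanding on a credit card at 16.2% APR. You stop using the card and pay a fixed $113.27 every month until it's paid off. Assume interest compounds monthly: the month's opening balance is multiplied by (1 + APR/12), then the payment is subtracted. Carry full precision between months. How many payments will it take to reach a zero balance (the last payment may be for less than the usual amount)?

Monthly rate r = 16.2%/12 = 1.35% = 0.0135.
Recurrence: B ← B·(1+r) − $113.27.
Month 1: interest $81.67; balance after payment $6,018.40.
Month 2: interest $81.25; balance after payment $5,986.38.
Closed form: n = −ln(1 − rB₀/P)/ln(1+r) = −ln(0.27894)/ln(1.0135) ≈ 95.213, so the balance reaches zero during payment 96.

96 payments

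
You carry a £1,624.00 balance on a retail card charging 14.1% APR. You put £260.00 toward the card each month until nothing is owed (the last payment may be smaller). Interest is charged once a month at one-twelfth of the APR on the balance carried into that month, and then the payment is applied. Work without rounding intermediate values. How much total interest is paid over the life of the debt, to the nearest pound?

Monthly rate r = 14.1%/12 = 1.175% = 0.01175.
Payoff takes n = ⌈−ln(1 − rB₀/P)/ln(1+r)⌉ = ⌈6.525⌉ = 7 payments; the last is £136.95.
Total paid = 6·£260.00 + £136.95 = £1,696.95.
Total interest = total paid − principal = £1,696.95 − £1,624.00 = £72.95.

£73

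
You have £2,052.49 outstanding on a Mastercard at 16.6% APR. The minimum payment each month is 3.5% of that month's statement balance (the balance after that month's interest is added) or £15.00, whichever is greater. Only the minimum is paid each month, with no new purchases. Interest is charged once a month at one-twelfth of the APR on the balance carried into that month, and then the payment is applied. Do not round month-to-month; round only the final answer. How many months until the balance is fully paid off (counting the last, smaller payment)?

109 months

Monthly rate r = 16.6%/12 = 1.38333% = 0.0138333.
While 3.5% of the post-interest balance exceeds £15.00, each month B ← (B·(1+r))·(1 − 0.035), i.e. B shrinks by the factor (1+r)·0.965 = 0.97835.
This holds for months 1–73. Entering month 74 the balance is £415.27; 3.5% of the post-interest balance is now below £15.00, so the flat £15.00 minimum applies from here.
From month 74 a fixed £15.00 at rate r clears £415.27 in 36 more payments. Total: 73 + 36 = 109 months.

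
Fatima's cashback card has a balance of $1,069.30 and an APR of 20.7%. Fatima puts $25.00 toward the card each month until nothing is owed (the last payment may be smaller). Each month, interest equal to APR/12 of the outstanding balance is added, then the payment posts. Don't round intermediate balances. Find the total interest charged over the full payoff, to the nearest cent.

Monthly rate r = 20.7%/12 = 1.725% = 0.01725.
Payoff takes n = ⌈−ln(1 − rB₀/P)/ln(1+r)⌉ = ⌈78.274⌉ = 79 payments; the last is $6.89.
Total paid = 78·$25.00 + $6.89 = $1,956.89.
Total interest = total paid − principal = $1,956.89 − $1,069.30 = $887.59.

$887.59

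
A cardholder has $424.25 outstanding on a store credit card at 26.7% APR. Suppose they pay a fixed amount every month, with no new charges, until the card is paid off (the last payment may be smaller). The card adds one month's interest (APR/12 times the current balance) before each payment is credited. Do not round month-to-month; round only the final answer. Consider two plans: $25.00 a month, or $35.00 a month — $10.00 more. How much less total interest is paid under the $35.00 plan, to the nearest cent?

$38.75

Monthly rate r = 26.7%/12 = 2.225% = 0.02225.
At $25.00/mo: n = ⌈−ln(1 − rB₀/P)/ln(1+r)⌉ = 22 payments (last $13.72); total interest = total paid − $424.25 = $114.47.
At $35.00/mo: 15 payments (last $9.97); total interest $75.72.
Interest saved = $114.47 − $75.72 = $38.75.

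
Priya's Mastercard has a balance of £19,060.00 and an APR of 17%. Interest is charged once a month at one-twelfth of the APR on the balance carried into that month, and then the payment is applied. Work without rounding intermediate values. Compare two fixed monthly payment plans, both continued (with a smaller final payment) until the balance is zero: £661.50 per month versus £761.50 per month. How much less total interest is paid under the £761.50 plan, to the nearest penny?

£964.95

Monthly rate r = 17%/12 = 1.41667% = 0.0141667.
At £661.50/mo: n = ⌈−ln(1 − rB₀/P)/ln(1+r)⌉ = 38 payments (last £192.75); total interest = total paid − £19,060.00 = £5,608.25.
At £761.50/mo: 32 payments (last £96.80); total interest £4,643.30.
Interest saved = £5,608.25 − £4,643.30 = £964.95.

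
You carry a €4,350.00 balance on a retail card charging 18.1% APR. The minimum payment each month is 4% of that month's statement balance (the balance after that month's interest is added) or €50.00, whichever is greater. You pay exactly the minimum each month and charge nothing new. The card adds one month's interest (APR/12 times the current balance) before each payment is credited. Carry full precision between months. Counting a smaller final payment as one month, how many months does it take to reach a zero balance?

Monthly rate r = 18.1%/12 = 1.50833% = 0.0150833.
While 4% of the post-interest balance exceeds €50.00, each month B ← (B·(1+r))·(1 − 0.04), i.e. B shrinks by the factor (1+r)·0.96 = 0.97448.
This holds for months 1–49. Entering month 50 the balance is €1,225.64; 4% of the post-interest balance is now below €50.00, so the flat €50.00 minimum applies from here.
From month 50 a fixed €50.00 at rate r clears €1,225.64 in 31 more payments. Total: 49 + 31 = 80 months.

80 months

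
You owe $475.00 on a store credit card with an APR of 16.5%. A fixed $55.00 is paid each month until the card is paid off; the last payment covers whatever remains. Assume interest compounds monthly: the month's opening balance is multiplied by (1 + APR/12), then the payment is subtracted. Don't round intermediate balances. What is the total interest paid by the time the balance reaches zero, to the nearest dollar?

$34

Monthly rate r = 16.5%/12 = 1.375% = 0.01375.
Payoff takes n = ⌈−ln(1 − rB₀/P)/ln(1+r)⌉ = ⌈9.257⌉ = 10 payments; the last is $14.20.
Total paid = 9·$55.00 + $14.20 = $509.20.
Total interest = total paid − principal = $509.20 − $475.00 = $34.20.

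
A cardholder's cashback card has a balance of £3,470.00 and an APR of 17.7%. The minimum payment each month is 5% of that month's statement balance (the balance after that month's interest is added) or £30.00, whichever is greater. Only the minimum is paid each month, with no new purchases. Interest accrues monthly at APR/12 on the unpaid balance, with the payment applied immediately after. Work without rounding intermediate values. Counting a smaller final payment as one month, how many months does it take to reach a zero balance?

Monthly rate r = 17.7%/12 = 1.475% = 0.01475.
While 5% of the post-interest balance exceeds £30.00, each month B ← (B·(1+r))·(1 − 0.05), i.e. B shrinks by the factor (1+r)·0.95 = 0.96401.
This holds for months 1–49. Entering month 50 the balance is £575.94; 5% of the post-interest balance is now below £30.00, so the flat £30.00 minimum applies from here.
From month 50 a fixed £30.00 at rate r clears £575.94 in 23 more payments. Total: 49 + 23 = 72 months.

72 months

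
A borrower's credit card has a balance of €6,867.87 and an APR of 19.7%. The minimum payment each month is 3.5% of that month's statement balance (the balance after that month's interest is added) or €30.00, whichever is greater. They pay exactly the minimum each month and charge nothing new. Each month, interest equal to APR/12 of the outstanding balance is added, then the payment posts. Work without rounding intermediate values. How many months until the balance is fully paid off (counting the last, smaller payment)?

Monthly rate r = 19.7%/12 = 1.64167% = 0.0164167.
While 3.5% of the post-interest balance exceeds €30.00, each month B ← (B·(1+r))·(1 − 0.035), i.e. B shrinks by the factor (1+r)·0.965 = 0.98084.
This holds for months 1–109. Entering month 110 the balance is €833.92; 3.5% of the post-interest balance is now below €30.00, so the flat €30.00 minimum applies from here.
From month 110 a fixed €30.00 at rate r clears €833.92 in 38 more payments. Total: 109 + 38 = 147 months.

147 months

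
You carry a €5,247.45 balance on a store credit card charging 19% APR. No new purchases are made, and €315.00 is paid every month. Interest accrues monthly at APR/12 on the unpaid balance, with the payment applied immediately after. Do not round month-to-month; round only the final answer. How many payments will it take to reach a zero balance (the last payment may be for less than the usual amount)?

20 months

Monthly rate r = 19%/12 = 1.58333% = 0.0158333.
Recurrence: B ← B·(1+r) − €315.00.
Month 1: interest €83.08; balance after payment €5,015.53.
Month 2: interest €79.41; balance after payment €4,779.95.
Closed form: n = −ln(1 − rB₀/P)/ln(1+r) = −ln(0.73624)/ln(1.01583) ≈ 19.492, so the balance reaches zero during payment 20.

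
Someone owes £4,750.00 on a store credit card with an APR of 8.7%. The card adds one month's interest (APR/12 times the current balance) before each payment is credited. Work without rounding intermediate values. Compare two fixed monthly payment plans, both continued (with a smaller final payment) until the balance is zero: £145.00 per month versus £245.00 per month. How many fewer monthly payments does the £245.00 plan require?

17 fewer payments

Monthly rate r = 8.7%/12 = 0.725% = 0.00725.
At £145.00/mo: n = ⌈−ln(1 − rB₀/P)/ln(1+r)⌉ = 38 payments (last £77.82); total interest = total paid − £4,750.00 = £692.82.
At £245.00/mo: 21 payments (last £237.39); total interest £387.39.
Payments saved = 38 − 21 = 17.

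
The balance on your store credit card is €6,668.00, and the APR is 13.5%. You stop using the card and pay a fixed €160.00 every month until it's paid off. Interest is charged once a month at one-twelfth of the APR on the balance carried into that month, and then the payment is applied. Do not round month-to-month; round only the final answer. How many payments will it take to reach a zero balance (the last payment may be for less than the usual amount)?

Monthly rate r = 13.5%/12 = 1.125% = 0.01125.
Recurrence: B ← B·(1+r) − €160.00.
Month 1: interest €75.02; balance after payment €6,583.02.
Month 2: interest €74.06; balance after payment €6,497.07.
Closed form: n = −ln(1 − rB₀/P)/ln(1+r) = −ln(0.53116)/ln(1.01125) ≈ 56.556, so the balance reaches zero during payment 57.

57 payments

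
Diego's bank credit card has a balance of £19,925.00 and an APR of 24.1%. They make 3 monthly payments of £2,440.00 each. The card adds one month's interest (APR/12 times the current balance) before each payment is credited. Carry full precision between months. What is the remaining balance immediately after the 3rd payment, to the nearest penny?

Monthly rate r = 24.1%/12 = 2.00833% = 0.0200833.
Each month: B ← B·(1+r) − £2,440.00.
Month 1: interest £400.16; balance after payment £17,885.16.
Month 2: interest £359.19; balance after payment £15,804.35.
Month 3: interest £317.40; balance after payment £13,681.76.

£13,681.76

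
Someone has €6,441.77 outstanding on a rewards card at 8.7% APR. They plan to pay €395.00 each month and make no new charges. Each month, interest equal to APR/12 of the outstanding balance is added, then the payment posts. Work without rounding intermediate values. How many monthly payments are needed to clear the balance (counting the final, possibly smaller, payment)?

18 months

Monthly rate r = 8.7%/12 = 0.725% = 0.00725.
Recurrence: B ← B·(1+r) − €395.00.
Month 1: interest €46.70; balance after payment €6,093.47.
Month 2: interest €44.18; balance after payment €5,742.65.
Closed form: n = −ln(1 − rB₀/P)/ln(1+r) = −ln(0.88176)/ln(1.00725) ≈ 17.419, so the balance reaches zero during payment 18.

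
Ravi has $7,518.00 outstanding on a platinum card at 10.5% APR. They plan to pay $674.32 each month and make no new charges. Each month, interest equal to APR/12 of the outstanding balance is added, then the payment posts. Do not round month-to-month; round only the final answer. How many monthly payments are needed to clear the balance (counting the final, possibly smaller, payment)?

12 payments

Monthly rate r = 10.5%/12 = 0.875% = 0.00875.
Recurrence: B ← B·(1+r) − $674.32.
Month 1: interest $65.78; balance after payment $6,909.46.
Month 2: interest $60.46; balance after payment $6,295.60.
Closed form: n = −ln(1 − rB₀/P)/ln(1+r) = −ln(0.90245)/ln(1.00875) ≈ 11.782, so the balance reaches zero during payment 12.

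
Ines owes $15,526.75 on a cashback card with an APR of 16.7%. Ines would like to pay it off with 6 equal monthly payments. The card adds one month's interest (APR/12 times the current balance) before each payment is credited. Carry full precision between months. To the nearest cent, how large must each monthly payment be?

Monthly rate r = 16.7%/12 = 1.39167% = 0.0139167.
Level-payment amortization: P = B₀·r / (1 − (1+r)^(−n)) = 15526.75·0.0139167 / (1 − 1.01392^(−6)).
Denominator 1 − (1+r)^(−6) = 0.0795791925.
P = 216.081 / 0.0795791925 ≈ 2715.29.

$2,715.29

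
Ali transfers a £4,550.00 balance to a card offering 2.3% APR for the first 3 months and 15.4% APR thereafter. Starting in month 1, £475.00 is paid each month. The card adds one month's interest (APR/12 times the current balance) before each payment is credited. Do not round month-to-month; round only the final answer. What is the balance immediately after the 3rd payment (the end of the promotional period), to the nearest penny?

£3,148.48

Promo months 1–3 at r₀ = 2.3%/12 = 0.00191667; months 4+ at r₁ = 15.4%/12 = 0.0128333.
After month 3: iterate B ← B·(1+r₀) − £475.00 for 3 months → £3,148.48.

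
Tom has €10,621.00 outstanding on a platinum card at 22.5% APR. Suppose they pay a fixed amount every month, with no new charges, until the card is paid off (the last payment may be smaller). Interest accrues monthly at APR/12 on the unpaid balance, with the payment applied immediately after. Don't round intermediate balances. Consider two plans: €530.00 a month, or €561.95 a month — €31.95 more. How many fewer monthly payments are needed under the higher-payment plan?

2 fewer payments

Monthly rate r = 22.5%/12 = 1.875% = 0.01875.
At €530.00/mo: n = ⌈−ln(1 − rB₀/P)/ln(1+r)⌉ = 26 payments (last €194.68); total interest = total paid − €10,621.00 = €2,823.68.
At €561.95/mo: 24 payments (last €312.48); total interest €2,616.33.
Payments saved = 26 − 24 = 2.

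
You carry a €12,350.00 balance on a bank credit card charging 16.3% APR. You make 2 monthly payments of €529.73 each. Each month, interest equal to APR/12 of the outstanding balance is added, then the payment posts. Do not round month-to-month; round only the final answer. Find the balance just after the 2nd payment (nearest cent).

€11,621.13

Monthly rate r = 16.3%/12 = 1.35833% = 0.0135833.
Each month: B ← B·(1+r) − €529.73.
Month 1: interest €167.75; balance after payment €11,988.02.
Month 2: interest €162.84; balance after payment €11,621.13.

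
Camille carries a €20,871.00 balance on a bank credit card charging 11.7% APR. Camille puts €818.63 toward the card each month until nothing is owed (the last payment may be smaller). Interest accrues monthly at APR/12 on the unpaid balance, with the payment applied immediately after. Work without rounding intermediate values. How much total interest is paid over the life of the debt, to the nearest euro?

€3,242

Monthly rate r = 11.7%/12 = 0.975% = 0.00975.
Payoff takes n = ⌈−ln(1 − rB₀/P)/ln(1+r)⌉ = ⌈29.454⌉ = 30 payments; the last is €372.68.
Total paid = 29·€818.63 + €372.68 = €24,112.95.
Total interest = total paid − principal = €24,112.95 − €20,871.00 = €3,241.95.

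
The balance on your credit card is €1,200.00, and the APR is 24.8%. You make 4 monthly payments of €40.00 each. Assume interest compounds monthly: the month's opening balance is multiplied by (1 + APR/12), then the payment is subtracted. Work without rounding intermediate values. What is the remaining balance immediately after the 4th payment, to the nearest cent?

€1,137.29

Monthly rate r = 24.8%/12 = 2.06667% = 0.0206667.
Each month: B ← B·(1+r) − €40.00.
Month 1: interest €24.80; balance after payment €1,184.80.
Month 2: interest €24.49; balance after payment €1,169.29.
Month 3: interest €24.17; balance after payment €1,153.45.
Month 4: interest €23.84; balance after payment €1,137.29.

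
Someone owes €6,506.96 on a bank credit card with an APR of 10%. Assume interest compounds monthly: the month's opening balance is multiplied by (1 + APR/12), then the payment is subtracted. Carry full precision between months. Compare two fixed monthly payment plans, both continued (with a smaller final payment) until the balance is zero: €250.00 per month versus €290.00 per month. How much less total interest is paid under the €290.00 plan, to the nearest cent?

€131.88

Monthly rate r = 10%/12 = 0.833333% = 0.00833333.
At €250.00/mo: n = ⌈−ln(1 − rB₀/P)/ln(1+r)⌉ = 30 payments (last €115.57); total interest = total paid − €6,506.96 = €858.61.
At €290.00/mo: 25 payments (last €273.69); total interest €726.73.
Interest saved = €858.61 − €726.73 = €131.88.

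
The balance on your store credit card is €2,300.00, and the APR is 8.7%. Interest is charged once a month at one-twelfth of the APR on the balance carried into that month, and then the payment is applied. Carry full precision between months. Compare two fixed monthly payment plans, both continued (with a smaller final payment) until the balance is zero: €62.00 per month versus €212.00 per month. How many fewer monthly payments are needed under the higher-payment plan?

32 fewer payments

Monthly rate r = 8.7%/12 = 0.725% = 0.00725.
At €62.00/mo: n = ⌈−ln(1 − rB₀/P)/ln(1+r)⌉ = 44 payments (last €22.80); total interest = total paid − €2,300.00 = €388.80.
At €212.00/mo: 12 payments (last €72.34); total interest €104.34.
Payments saved = 44 − 12 = 32.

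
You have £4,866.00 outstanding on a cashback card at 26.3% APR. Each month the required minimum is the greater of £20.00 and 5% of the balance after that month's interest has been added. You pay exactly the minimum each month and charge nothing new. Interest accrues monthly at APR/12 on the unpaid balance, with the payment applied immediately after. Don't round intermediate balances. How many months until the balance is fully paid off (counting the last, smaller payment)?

111 months

Monthly rate r = 26.3%/12 = 2.19167% = 0.0219167.
While 5% of the post-interest balance exceeds £20.00, each month B ← (B·(1+r))·(1 − 0.05), i.e. B shrinks by the factor (1+r)·0.95 = 0.97082.
This holds for months 1–86. Entering month 87 the balance is £381.18; 5% of the post-interest balance is now below £20.00, so the flat £20.00 minimum applies from here.
From month 87 a fixed £20.00 at rate r clears £381.18 in 25 more payments. Total: 86 + 25 = 111 months.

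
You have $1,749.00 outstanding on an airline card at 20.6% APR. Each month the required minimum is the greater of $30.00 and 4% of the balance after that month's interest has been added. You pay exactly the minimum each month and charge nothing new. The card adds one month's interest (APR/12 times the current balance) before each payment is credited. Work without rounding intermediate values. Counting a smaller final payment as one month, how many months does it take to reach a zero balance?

69 months

Monthly rate r = 20.6%/12 = 1.71667% = 0.0171667.
While 4% of the post-interest balance exceeds $30.00, each month B ← (B·(1+r))·(1 − 0.04), i.e. B shrinks by the factor (1+r)·0.96 = 0.97648.
This holds for months 1–37. Entering month 38 the balance is $724.99; 4% of the post-interest balance is now below $30.00, so the flat $30.00 minimum applies from here.
From month 38 a fixed $30.00 at rate r clears $724.99 in 32 more payments. Total: 37 + 32 = 69 months.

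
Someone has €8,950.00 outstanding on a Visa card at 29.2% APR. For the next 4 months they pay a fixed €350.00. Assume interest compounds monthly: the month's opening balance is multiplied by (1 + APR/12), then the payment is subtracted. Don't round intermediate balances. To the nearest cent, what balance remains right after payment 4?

€8,401.51

Monthly rate r = 29.2%/12 = 2.43333% = 0.0243333.
Each month: B ← B·(1+r) − €350.00.
Month 1: interest €217.78; balance after payment €8,817.78.
Month 2: interest €214.57; balance after payment €8,682.35.
Month 3: interest €211.27; balance after payment €8,543.62.
Month 4: interest €207.89; balance after payment €8,401.51.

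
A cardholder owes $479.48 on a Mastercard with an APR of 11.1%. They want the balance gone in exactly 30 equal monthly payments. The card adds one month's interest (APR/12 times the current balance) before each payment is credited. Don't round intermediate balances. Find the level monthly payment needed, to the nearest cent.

$18.38

Monthly rate r = 11.1%/12 = 0.925% = 0.00925.
Level-payment amortization: P = B₀·r / (1 − (1+r)^(−n)) = 479.48·0.00925 / (1 − 1.00925^(−30)).
Denominator 1 − (1+r)^(−30) = 0.241357345.
P = 4.43519 / 0.241357345 ≈ 18.38.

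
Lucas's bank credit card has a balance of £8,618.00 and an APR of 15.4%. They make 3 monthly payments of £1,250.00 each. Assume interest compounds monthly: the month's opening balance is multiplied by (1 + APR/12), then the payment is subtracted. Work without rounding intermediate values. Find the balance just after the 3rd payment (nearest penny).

£5,155.74

Monthly rate r = 15.4%/12 = 1.28333% = 0.0128333.
Each month: B ← B·(1+r) − £1,250.00.
Month 1: interest £110.60; balance after payment £7,478.60.
Month 2: interest £95.98; balance after payment £6,324.57.
Month 3: interest £81.17; balance after payment £5,155.74.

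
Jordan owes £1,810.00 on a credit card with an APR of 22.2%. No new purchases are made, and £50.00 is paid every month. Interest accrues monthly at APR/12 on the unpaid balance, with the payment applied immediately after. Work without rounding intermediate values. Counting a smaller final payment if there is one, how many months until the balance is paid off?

61 payments

Monthly rate r = 22.2%/12 = 1.85% = 0.0185.
Recurrence: B ← B·(1+r) − £50.00.
Month 1: interest £33.48; balance after payment £1,793.48.
Month 2: interest £33.18; balance after payment £1,776.66.
Closed form: n = −ln(1 − rB₀/P)/ln(1+r) = −ln(0.3303)/ln(1.0185) ≈ 60.431, so the balance reaches zero during payment 61.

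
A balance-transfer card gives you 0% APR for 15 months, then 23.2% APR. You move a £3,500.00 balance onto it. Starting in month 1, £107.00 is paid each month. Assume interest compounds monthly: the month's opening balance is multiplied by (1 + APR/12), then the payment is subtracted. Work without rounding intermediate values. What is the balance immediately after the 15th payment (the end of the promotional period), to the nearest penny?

£1,895.00

Promo months 1–15 at r₀ = 0%/12 = 0; months 16+ at r₁ = 23.2%/12 = 0.0193333.
After month 15 (no interest yet): B = £3,500.00 − 15·£107.00 = £1,895.00.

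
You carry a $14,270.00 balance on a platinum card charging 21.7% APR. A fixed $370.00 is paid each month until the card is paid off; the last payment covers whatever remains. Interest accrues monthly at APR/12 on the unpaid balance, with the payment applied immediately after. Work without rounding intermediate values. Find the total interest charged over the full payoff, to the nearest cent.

Monthly rate r = 21.7%/12 = 1.80833% = 0.0180833.
Payoff takes n = ⌈−ln(1 − rB₀/P)/ln(1+r)⌉ = ⌈66.703⌉ = 67 payments; the last is $260.95.
Total paid = 66·$370.00 + $260.95 = $24,680.95.
Total interest = total paid − principal = $24,680.95 − $14,270.00 = $10,410.95.

$10,410.95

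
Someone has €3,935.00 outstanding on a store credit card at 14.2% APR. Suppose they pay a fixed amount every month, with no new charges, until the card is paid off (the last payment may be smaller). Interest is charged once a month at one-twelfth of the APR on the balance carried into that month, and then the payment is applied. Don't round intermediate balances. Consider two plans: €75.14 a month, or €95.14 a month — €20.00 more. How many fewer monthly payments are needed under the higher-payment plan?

Monthly rate r = 14.2%/12 = 1.18333% = 0.0118333.
At €75.14/mo: n = ⌈−ln(1 − rB₀/P)/ln(1+r)⌉ = 83 payments (last €13.83); total interest = total paid − €3,935.00 = €2,240.31.
At €95.14/mo: 58 payments (last €13.68); total interest €1,501.66.
Payments saved = 83 − 58 = 25.

25 fewer payments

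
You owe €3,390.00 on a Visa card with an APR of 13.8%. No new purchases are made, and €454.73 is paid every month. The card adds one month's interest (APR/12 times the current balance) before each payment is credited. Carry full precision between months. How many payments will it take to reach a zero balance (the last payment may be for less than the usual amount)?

Monthly rate r = 13.8%/12 = 1.15% = 0.0115.
Recurrence: B ← B·(1+r) − €454.73.
Month 1: interest €38.98; balance after payment €2,974.26.
Month 2: interest €34.20; balance after payment €2,553.73.
Closed form: n = −ln(1 − rB₀/P)/ln(1+r) = −ln(0.91427)/ln(1.0115) ≈ 7.839, so the balance reaches zero during payment 8.

8 months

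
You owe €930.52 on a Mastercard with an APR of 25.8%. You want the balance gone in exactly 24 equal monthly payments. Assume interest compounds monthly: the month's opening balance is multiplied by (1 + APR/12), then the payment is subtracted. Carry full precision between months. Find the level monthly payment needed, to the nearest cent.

€50.04

Monthly rate r = 25.8%/12 = 2.15% = 0.0215.
Level-payment amortization: P = B₀·r / (1 − (1+r)^(−n)) = 930.52·0.0215 / (1 − 1.0215^(−24)).
Denominator 1 − (1+r)^(−24) = 0.399823348.
P = 20.0062 / 0.399823348 ≈ 50.04.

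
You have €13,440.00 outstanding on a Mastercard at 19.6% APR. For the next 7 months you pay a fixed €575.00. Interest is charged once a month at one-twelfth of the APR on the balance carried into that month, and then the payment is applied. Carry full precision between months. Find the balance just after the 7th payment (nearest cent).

Monthly rate r = 19.6%/12 = 1.63333% = 0.0163333.
Each month: B ← B·(1+r) − €575.00.
Month 1: interest €219.52; balance after payment €13,084.52.
Month 2: interest €213.71; balance after payment €12,723.23.
Month 3: interest €207.81; balance after payment €12,356.05.
Month 4: interest €201.82; balance after payment €11,982.86.
Month 5: interest €195.72; balance after payment €11,603.58.
Month 6: interest €189.53; balance after payment €11,218.11.
Month 7: interest €183.23; balance after payment €10,826.34.

€10,826.34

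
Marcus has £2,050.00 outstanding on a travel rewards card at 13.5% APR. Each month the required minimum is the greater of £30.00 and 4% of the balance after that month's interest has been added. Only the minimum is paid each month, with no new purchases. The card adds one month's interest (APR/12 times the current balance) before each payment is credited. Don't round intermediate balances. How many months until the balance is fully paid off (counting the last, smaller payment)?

64 months

Monthly rate r = 13.5%/12 = 1.125% = 0.01125.
While 4% of the post-interest balance exceeds £30.00, each month B ← (B·(1+r))·(1 − 0.04), i.e. B shrinks by the factor (1+r)·0.96 = 0.9708.
This holds for months 1–35. Entering month 36 the balance is £726.60; 4% of the post-interest balance is now below £30.00, so the flat £30.00 minimum applies from here.
From month 36 a fixed £30.00 at rate r clears £726.60 in 29 more payments. Total: 35 + 29 = 64 months.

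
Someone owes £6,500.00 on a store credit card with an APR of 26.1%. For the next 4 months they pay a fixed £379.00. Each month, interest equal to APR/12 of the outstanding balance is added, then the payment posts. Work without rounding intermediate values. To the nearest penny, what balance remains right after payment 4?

£5,518.04

Monthly rate r = 26.1%/12 = 2.175% = 0.02175.
Each month: B ← B·(1+r) − £379.00.
Month 1: interest £141.38; balance after payment £6,262.38.
Month 2: interest £136.21; balance after payment £6,019.58.
Month 3: interest £130.93; balance after payment £5,771.51.
Month 4: interest £125.53; balance after payment £5,518.04.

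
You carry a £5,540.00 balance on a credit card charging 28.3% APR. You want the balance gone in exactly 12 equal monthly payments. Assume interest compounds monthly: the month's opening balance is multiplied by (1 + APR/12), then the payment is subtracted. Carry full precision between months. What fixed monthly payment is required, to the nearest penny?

Monthly rate r = 28.3%/12 = 2.35833% = 0.0235833.
Level-payment amortization: P = B₀·r / (1 − (1+r)^(−n)) = 5540.00·0.0235833 / (1 − 1.02358^(−12)).
Denominator 1 − (1+r)^(−12) = 0.244000461.
P = 130.652 / 0.244000461 ≈ 535.46.

£535.46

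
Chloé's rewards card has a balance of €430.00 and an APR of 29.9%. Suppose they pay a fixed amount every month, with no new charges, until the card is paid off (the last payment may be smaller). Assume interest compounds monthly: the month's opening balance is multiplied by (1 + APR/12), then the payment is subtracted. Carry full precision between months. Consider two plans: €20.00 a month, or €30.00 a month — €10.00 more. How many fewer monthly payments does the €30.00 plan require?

14 fewer payments

Monthly rate r = 29.9%/12 = 2.49167% = 0.0249167.
At €20.00/mo: n = ⌈−ln(1 − rB₀/P)/ln(1+r)⌉ = 32 payments (last €3.52); total interest = total paid − €430.00 = €193.52.
At €30.00/mo: 18 payments (last €28.58); total interest €108.58.
Payments saved = 32 − 18 = 14.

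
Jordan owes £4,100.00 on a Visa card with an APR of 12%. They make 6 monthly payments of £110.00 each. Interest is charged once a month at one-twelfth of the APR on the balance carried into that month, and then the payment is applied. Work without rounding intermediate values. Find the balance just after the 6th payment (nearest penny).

Monthly rate r = 12%/12 = 1% = 0.01.
Each month: B ← B·(1+r) − £110.00.
Month 1: interest £41.00; balance after payment £4,031.00.
Month 2: interest £40.31; balance after payment £3,961.31.
Month 3: interest £39.61; balance after payment £3,890.92.
Month 4: interest £38.91; balance after payment £3,819.83.
Month 5: interest £38.20; balance after payment £3,748.03.
Month 6: interest £37.48; balance after payment £3,675.51.

£3,675.51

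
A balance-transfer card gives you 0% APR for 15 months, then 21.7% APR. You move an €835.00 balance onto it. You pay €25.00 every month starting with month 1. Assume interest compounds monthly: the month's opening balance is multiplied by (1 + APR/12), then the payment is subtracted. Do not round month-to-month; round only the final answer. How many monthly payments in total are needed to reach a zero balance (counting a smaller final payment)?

Promo months 1–15 at r₀ = 0%/12 = 0; months 16+ at r₁ = 21.7%/12 = 0.0180833.
After month 15 (no interest yet): B = €835.00 − 15·€25.00 = €460.00.
Then at r₁ with €25.00/mo: n₂ = −ln(1 − r₁·B/P)/ln(1+r₁) ≈ 22.57 → 23 more payments.

38 payments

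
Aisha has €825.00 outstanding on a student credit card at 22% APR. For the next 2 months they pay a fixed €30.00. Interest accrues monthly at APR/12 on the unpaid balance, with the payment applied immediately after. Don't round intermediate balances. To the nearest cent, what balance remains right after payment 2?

€794.98

Monthly rate r = 22%/12 = 1.83333% = 0.0183333.
Each month: B ← B·(1+r) − €30.00.
Month 1: interest €15.12; balance after payment €810.12.
Month 2: interest €14.85; balance after payment €794.98.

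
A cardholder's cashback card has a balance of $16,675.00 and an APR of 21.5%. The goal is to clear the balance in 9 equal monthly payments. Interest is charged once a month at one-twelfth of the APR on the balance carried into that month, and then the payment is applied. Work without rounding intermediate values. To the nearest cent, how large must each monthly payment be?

$2,022.68

Monthly rate r = 21.5%/12 = 1.79167% = 0.0179167.
Level-payment amortization: P = B₀·r / (1 − (1+r)^(−n)) = 16675.00·0.0179167 / (1 − 1.01792^(−9)).
Denominator 1 − (1+r)^(−9) = 0.147704937.
P = 298.76 / 0.147704937 ≈ 2022.68.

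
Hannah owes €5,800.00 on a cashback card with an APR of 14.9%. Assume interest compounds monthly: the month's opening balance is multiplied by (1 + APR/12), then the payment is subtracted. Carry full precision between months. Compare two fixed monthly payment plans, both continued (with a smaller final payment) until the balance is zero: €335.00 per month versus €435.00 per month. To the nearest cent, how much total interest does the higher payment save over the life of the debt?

€190.58

Monthly rate r = 14.9%/12 = 1.24167% = 0.0124167.
At €335.00/mo: n = ⌈−ln(1 − rB₀/P)/ln(1+r)⌉ = 20 payments (last €206.15); total interest = total paid − €5,800.00 = €771.15.
At €435.00/mo: 15 payments (last €290.57); total interest €580.57.
Interest saved = €771.15 − €580.57 = €190.58.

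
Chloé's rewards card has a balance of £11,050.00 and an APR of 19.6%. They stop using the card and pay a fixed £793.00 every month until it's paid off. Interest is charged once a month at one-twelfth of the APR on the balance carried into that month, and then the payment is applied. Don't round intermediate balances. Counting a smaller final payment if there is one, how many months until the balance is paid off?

Monthly rate r = 19.6%/12 = 1.63333% = 0.0163333.
Recurrence: B ← B·(1+r) − £793.00.
Month 1: interest £180.48; balance after payment £10,437.48.
Month 2: interest £170.48; balance after payment £9,814.96.
Closed form: n = −ln(1 − rB₀/P)/ln(1+r) = −ln(0.7724)/ln(1.01633) ≈ 15.940, so the balance reaches zero during payment 16.

16 months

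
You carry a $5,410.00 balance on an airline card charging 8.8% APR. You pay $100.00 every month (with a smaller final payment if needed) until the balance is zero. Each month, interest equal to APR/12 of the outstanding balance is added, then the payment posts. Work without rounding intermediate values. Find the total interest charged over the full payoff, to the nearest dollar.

Monthly rate r = 8.8%/12 = 0.733333% = 0.00733333.
Payoff takes n = ⌈−ln(1 − rB₀/P)/ln(1+r)⌉ = ⌈69.170⌉ = 70 payments; the last is $17.05.
Total paid = 69·$100.00 + $17.05 = $6,917.05.
Total interest = total paid − principal = $6,917.05 − $5,410.00 = $1,507.05.

$1,507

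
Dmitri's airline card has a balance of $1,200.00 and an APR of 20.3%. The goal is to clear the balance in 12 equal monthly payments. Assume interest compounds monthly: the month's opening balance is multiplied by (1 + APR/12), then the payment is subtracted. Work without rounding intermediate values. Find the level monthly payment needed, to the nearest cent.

Monthly rate r = 20.3%/12 = 1.69167% = 0.0169167.
Level-payment amortization: P = B₀·r / (1 − (1+r)^(−n)) = 1200.00·0.0169167 / (1 − 1.01692^(−12)).
Denominator 1 − (1+r)^(−12) = 0.182334606.
P = 20.3 / 0.182334606 ≈ 111.33.

$111.33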